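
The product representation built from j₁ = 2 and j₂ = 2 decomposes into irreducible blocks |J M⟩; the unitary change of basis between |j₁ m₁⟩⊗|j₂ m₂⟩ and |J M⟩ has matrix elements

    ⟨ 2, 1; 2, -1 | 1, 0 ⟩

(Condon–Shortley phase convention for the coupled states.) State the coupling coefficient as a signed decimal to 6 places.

triangle: 3!×1!×1!/6! = 6/720
(j±m)!: 3!×1!×1!×3!×1!×1! = 36
prefactor² = (2J+1)×Δ×N² = 9/10
  k=0: +1/(0!×3!×1!×1!×0!×0!) = 1/6
  k=1: −1/(1!×2!×0!×0!×1!×1!) = -1/2
Σ = -1/3  ⇒  CG² = 9/10×(-1/3)² = 1/10
CG = −√(1/10) = -0.316228

−√(1/10) ≈ -0.316228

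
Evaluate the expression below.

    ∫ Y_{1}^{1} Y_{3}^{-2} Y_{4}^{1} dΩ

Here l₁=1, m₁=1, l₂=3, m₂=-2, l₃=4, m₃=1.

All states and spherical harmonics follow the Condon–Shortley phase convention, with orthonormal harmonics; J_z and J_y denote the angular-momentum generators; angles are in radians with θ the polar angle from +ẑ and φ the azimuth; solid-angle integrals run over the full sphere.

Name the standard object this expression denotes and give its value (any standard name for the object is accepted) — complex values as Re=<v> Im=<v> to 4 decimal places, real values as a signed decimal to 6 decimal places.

This is a Gaunt coefficient — the integral of a triple product of spherical harmonics over the sphere.
m-sum 0 ✓  L=8 even ✓  2≤4≤4 ✓
Π(2lᵢ+1) = 3×7×9 = 189
triangle coeff Δ(1,3,4) = 1/252
Σ_t [0,0]: t=0:+1/36 = 1/36
(3j)²=4/63 [(1 3 4; 0 0 0)], sign=+1
Σ_t [0,0]: t=0:+1/240 = 1/240
(3j)²=1/84 [(1 3 4; 1 -2 1)], sign=-1
⇒ 4πI² = 1/7
I = (-1)√(1/7/(4π)) = -0.10662181

Gaunt coefficient, -0.106622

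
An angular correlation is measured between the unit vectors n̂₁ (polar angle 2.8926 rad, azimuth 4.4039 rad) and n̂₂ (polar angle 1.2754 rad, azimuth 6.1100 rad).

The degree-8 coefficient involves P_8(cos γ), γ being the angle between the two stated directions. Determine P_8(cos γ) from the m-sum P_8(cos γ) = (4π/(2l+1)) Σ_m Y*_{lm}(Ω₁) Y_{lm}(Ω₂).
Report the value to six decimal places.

Addition theorem: P_8(cos γ) = (4π/17) Σ_m Y*_{lm}(Ω₁) Y_{lm}(Ω₂), m = −8…8:
  [-8]  conj(Y_{8,-8})(Ω₁) = -0.00001 - 0.00000j ; Y_{8,-8}(Ω₂) = 0.06664 + 0.35549j ; Δ = 0.00000 - 0.00000j
  [-7]  conj(Y_{8,-7})(Ω₁) = -0.00009 + 0.00006j ; Y_{8,-7}(Ω₂) = 0.15447 + 0.41225j ; Δ = -0.00004 - 0.00003j
  [-6]  conj(Y_{8,-6})(Ω₁) = 0.00031 + 0.00106j ; Y_{8,-6}(Ω₂) = 0.03969 + 0.06748j ; Δ = -0.00006 + 0.00006j
  [-5]  conj(Y_{8,-5})(Ω₁) = 0.00794 + 0.00023j ; Y_{8,-5}(Ω₂) = -0.21250 - 0.24981j ; Δ = -0.00163 - 0.00203j
  [-4]  conj(Y_{8,-4})(Ω₁) = 0.01399 - 0.03994j ; Y_{8,-4}(Ω₂) = -0.16063 - 0.13332j ; Δ = -0.00757 + 0.00455j
  [-3]  conj(Y_{8,-3})(Ω₁) = -0.13143 - 0.09895j ; Y_{8,-3}(Ω₂) = 0.20808 + 0.11901j ; Δ = -0.01557 - 0.03623j
  [-2]  conj(Y_{8,-2})(Ω₁) = -0.35682 + 0.25311j ; Y_{8,-2}(Ω₂) = 0.23789 + 0.08586j ; Δ = -0.10661 + 0.02958j
  [-1]  conj(Y_{8,-1})(Ω₁) = 0.20125 + 0.63154j ; Y_{8,-1}(Ω₂) = -0.19304 - 0.03377j ; Δ = -0.01752 - 0.12871j
  [+0]  conj(Y_{8,0})(Ω₁) = 0.18307 + 0.00000j ; Y_{8,0}(Ω₂) = -0.26342 + 0.00000j ; Δ = -0.04823 + 0.00000j
  [+1]  conj(Y_{8,1})(Ω₁) = -0.20125 + 0.63154j ; Y_{8,1}(Ω₂) = 0.19304 - 0.03377j ; Δ = -0.01752 + 0.12871j
  [+2]  conj(Y_{8,2})(Ω₁) = -0.35682 - 0.25311j ; Y_{8,2}(Ω₂) = 0.23789 - 0.08586j ; Δ = -0.10661 - 0.02958j
  [+3]  conj(Y_{8,3})(Ω₁) = 0.13143 - 0.09895j ; Y_{8,3}(Ω₂) = -0.20808 + 0.11901j ; Δ = -0.01557 + 0.03623j
  [+4]  conj(Y_{8,4})(Ω₁) = 0.01399 + 0.03994j ; Y_{8,4}(Ω₂) = -0.16063 + 0.13332j ; Δ = -0.00757 - 0.00455j
  [+5]  conj(Y_{8,5})(Ω₁) = -0.00794 + 0.00023j ; Y_{8,5}(Ω₂) = 0.21250 - 0.24981j ; Δ = -0.00163 + 0.00203j
  [+6]  conj(Y_{8,6})(Ω₁) = 0.00031 - 0.00106j ; Y_{8,6}(Ω₂) = 0.03969 - 0.06748j ; Δ = -0.00006 - 0.00006j
  [+7]  conj(Y_{8,7})(Ω₁) = 0.00009 + 0.00006j ; Y_{8,7}(Ω₂) = -0.15447 + 0.41225j ; Δ = -0.00004 + 0.00003j
  [+8]  conj(Y_{8,8})(Ω₁) = -0.00001 + 0.00000j ; Y_{8,8}(Ω₂) = 0.06664 - 0.35549j ; Δ = 0.00000 + 0.00000j
Total Σ_m = -0.34624 + 0.00000j. Multiply by 0.739198: -0.25594 + 0.00000j. P_8(cos γ) = -0.255940

-0.255940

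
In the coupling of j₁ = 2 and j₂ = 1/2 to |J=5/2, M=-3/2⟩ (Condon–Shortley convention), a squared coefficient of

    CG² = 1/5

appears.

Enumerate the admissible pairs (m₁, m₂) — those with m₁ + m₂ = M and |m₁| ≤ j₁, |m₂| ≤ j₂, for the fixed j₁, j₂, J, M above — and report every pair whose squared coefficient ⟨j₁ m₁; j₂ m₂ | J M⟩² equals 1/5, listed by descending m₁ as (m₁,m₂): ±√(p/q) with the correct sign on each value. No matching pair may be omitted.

(-2,1/2): +√(1/5)

Admissible pairs with m₁+m₂ = M = -3/2: (-2,1/2), (-1,-1/2)
  (m₁,m₂)=(-1,-1/2): CG² = 4/5, CG = +√(4/5)
  (m₁,m₂)=(-2,1/2): CG² = 1/5, CG = +√(1/5)   ← matches the target
Pairs with CG² = 1/5: (-2,1/2): +√(1/5)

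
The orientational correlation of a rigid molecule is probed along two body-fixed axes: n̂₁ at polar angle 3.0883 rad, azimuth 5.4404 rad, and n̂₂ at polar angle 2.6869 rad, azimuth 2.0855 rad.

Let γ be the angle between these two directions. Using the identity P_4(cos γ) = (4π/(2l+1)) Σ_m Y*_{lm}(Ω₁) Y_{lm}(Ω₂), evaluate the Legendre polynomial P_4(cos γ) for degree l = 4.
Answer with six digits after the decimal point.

Expand P_4 via completeness: Σ_{m} conj(Y_{4,m}) at Ω₁ times Y_{4,m} at Ω₂ —
  m=-4: (-0.000003+0.000001i) × (-0.007720-0.014542i) = +0.000000+0.000000i  (running Σ = +0.000000+0.000000i)
  m=-3: (+0.000154+0.000109i) × (-0.095225-0.002542i) = -0.000014-0.000011i  (running Σ = -0.000014-0.000011i)
  m=-2: (-0.000650-0.005639i) × (-0.154611+0.257120i) = +0.001550+0.000705i  (running Σ = +0.001536+0.000694i)
  m=-1: (-0.066644+0.074768i) × (+0.243490+0.430537i) = -0.048417-0.010487i  (running Σ = -0.046881-0.009793i)
  m=0: (+0.834308-0.000000i) × (+0.167858+0.000000i) = +0.140045+0.000000i  (running Σ = +0.093164-0.009793i)
  m=1: (+0.066644+0.074768i) × (-0.243490+0.430537i) = -0.048417+0.010487i  (running Σ = +0.044746+0.000694i)
  m=2: (-0.000650+0.005639i) × (-0.154611-0.257120i) = +0.001550-0.000705i  (running Σ = +0.046297-0.000011i)
  m=3: (-0.000154+0.000109i) × (+0.095225-0.002542i) = -0.000014+0.000011i  (running Σ = +0.046282+0.000000i)
  m=4: (-0.000003-0.000001i) × (-0.007720+0.014542i) = +0.000000-0.000000i  (running Σ = +0.046282+0.000000i)
Σ over m = +0.046282+0.000000i; ×(4π/9) → +0.064622+0.000000i. Real part: 0.064622

0.064622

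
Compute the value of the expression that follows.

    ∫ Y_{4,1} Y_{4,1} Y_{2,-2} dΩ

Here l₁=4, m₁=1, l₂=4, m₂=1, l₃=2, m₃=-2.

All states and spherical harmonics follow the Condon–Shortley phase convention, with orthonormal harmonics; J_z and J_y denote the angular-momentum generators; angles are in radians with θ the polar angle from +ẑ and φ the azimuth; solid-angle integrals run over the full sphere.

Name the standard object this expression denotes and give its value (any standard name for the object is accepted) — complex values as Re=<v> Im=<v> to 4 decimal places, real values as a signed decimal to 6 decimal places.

This is a Gaunt coefficient — the integral of a triple product of spherical harmonics over the sphere.
Rules hold: Σm=0, L=10 even, 0≤2≤8.
N = 9·9·5 = 405
Δ = 6!·2!·2!/11! = 1/13860
Racah Σ t=2..4: t=2:+1/192 t=3:−1/36 t=4:+1/192 = -5/288
⇒ 3j(4 4 2; 0 0 0)² = 20/693, sgn -1
Racah Σ t=3..3: t=3:−1/144 = -1/144
⇒ 3j(4 4 2; 1 1 -2)² = 10/231, sgn -1
4πI² = N·(3j₀)²·(3jₘ)² = 3000/5929
I = +1·√(0.505988/4π) = 0.20066192

Gaunt coefficient, +0.200662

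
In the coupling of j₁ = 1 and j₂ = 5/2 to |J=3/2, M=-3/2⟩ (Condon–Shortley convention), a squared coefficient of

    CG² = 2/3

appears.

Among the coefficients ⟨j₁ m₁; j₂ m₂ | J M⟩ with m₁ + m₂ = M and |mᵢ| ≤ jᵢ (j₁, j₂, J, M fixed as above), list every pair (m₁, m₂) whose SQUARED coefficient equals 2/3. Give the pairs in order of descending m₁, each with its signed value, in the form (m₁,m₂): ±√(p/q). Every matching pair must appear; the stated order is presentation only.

Admissible pairs with m₁+m₂ = M = -3/2: (-1,-1/2), (0,-3/2), (1,-5/2)
  (m₁,m₂)=(1,-5/2): CG² = 2/3, CG = +√(2/3)   ← matches the target
  (m₁,m₂)=(0,-3/2): CG² = 4/15, CG = −√(4/15)
  (m₁,m₂)=(-1,-1/2): CG² = 1/15, CG = +√(1/15)
Pairs with CG² = 2/3: (1,-5/2): +√(2/3)

(1,-5/2): +√(2/3)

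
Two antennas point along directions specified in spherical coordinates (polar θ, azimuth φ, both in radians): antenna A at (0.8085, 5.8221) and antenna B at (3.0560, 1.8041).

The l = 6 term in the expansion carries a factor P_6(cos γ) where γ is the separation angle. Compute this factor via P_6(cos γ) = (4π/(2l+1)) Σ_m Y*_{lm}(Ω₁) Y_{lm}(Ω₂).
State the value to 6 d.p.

-0.213968

Summing Y*_{l m}(θ₁,φ₁)·Y_{l m}(θ₂,φ₂) over m ∈ [−6, 6]; prefactor 4π/(2·6+1) = 0.966644:
  m=-6: Y*=-0.06434 - 0.02533j  Y=-0.00000 + 0.00000j  product 0.00000 - 0.00000j
  m=-5: Y*=-0.15330 - 0.16972j  Y=0.00001 + 0.00000j  product -0.00000 - 0.00000j
  m=-4: Y*=-0.11198 - 0.39910j  Y=0.00011 - 0.00015j  product -0.00007 - 0.00003j
  m=-3: Y*=0.07127 - 0.37553j  Y=-0.00207 - 0.00246j  product -0.00107 + 0.00060j
  m=-2: Y*=-0.00811 + 0.01070j  Y=-0.03327 + 0.01676j  product 0.00009 - 0.00049j
  m=-1: Y*=-0.33201 + 0.16494j  Y=0.06278 + 0.26419j  product -0.06442 - 0.07736j
  m=+0: Y*=-0.09614 + 0.00000j  Y=0.94034 + 0.00000j  product -0.09040 + 0.00000j
  m=+1: Y*=0.33201 + 0.16494j  Y=-0.06278 + 0.26419j  product -0.06442 + 0.07736j
  m=+2: Y*=-0.00811 - 0.01070j  Y=-0.03327 - 0.01676j  product 0.00009 + 0.00049j
  m=+3: Y*=-0.07127 - 0.37553j  Y=0.00207 - 0.00246j  product -0.00107 - 0.00060j
  m=+4: Y*=-0.11198 + 0.39910j  Y=0.00011 + 0.00015j  product -0.00007 + 0.00003j
  m=+5: Y*=0.15330 - 0.16972j  Y=-0.00001 + 0.00000j  product -0.00000 + 0.00000j
  m=+6: Y*=-0.06434 + 0.02533j  Y=-0.00000 - 0.00000j  product 0.00000 + 0.00000j
Σ over m = -0.22135 + 0.00000j; ×(4π/13) → -0.21397 + 0.00000j. Real part: -0.213968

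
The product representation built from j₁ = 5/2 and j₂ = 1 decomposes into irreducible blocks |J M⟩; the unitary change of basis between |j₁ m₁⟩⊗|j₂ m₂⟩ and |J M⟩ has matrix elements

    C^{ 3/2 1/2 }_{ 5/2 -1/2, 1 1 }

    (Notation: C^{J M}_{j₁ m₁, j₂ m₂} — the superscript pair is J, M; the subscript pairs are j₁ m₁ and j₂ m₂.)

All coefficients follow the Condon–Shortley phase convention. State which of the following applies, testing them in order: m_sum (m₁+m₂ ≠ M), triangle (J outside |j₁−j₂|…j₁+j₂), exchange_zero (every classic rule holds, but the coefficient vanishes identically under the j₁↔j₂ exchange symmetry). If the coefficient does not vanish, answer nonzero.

nonzero

m-sum: m₁+m₂ = -1/2+1 = 1/2, M = 1/2  ✓
triangle: |j₁−j₂| = 3/2 ≤ J = 3/2 ≤ j₁+j₂ = 7/2  ✓
exchange: j₁≠j₂ or m₁≠m₂ — the exchange symmetry imposes no constraint here
value check: CG = +√(1/5) = +0.447214 ≠ 0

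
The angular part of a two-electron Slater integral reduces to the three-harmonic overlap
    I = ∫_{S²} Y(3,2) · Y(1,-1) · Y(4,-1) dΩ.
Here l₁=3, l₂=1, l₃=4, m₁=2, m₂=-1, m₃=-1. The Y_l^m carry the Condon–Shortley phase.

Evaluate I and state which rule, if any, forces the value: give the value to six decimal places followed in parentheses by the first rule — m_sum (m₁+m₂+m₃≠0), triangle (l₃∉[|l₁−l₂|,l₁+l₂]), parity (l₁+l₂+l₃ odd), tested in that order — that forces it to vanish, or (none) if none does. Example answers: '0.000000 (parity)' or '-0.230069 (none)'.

Checks pass: Σm=0; 8 even; l₃=4∈[2,4].
(2·3+1)(2·1+1)(2·4+1) = 189
Δ: 0! 6! 2! / 9! → 1/252
sum: t=0:+1/36 = 1/36
3j²(3 1 4; 0 0 0) = Δ·Π!·Σ² = 4/63  (sign +1)
sum: t=0:+1/240 = 1/240
3j²(3 1 4; 2 -1 -1) = Δ·Π!·Σ² = 1/84  (sign -1)
combine: 4πI² = 189·4/63·1/84 = 1/7
take √, sign -1: I = -0.10662181
No selection rule forces the value: the integral is nonzero (none).

-0.106622 (none)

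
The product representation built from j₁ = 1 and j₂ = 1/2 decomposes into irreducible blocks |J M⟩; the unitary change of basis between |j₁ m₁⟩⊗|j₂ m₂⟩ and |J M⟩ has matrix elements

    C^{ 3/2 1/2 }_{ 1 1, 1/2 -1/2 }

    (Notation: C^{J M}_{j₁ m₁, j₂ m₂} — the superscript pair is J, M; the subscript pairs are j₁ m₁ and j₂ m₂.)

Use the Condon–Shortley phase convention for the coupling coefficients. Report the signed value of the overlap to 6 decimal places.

+√(1/3) = +0.577350

j₁+j₂−J=0  J+j₁−j₂=2  J−j₁+j₂=1  j₁+j₂+J+1=4
(j₁±m₁, j₂±m₂, J±M) = (2,0,0,1,2,1)
P² = 4/3
sum k=0..0:
  [0] +1/2 = 1/2
S = 1/2
C² = P²·S² = 1/3 ; C = +0.577350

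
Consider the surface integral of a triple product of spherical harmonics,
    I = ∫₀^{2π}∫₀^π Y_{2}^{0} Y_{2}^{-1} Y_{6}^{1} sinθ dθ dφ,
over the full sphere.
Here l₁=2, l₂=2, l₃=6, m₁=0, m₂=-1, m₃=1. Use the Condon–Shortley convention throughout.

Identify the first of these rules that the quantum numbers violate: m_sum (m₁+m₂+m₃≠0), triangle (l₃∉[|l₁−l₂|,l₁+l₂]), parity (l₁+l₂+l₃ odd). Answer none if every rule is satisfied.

azimuthal sum: 0 − 1 + 1 = 0  ✓
l₃ must lie in [0,4]; have l₃=6  ✗
L = 2 + 2 + 6 = 10 (even)

triangle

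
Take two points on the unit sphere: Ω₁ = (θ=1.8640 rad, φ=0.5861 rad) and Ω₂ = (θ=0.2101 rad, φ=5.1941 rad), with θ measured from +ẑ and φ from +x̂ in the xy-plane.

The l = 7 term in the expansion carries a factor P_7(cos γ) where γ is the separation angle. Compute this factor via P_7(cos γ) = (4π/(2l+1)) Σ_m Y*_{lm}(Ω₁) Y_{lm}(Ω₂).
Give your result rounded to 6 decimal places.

0.218743

Summing Y*_{l m}(θ₁,φ₁)·Y_{l m}(θ₂,φ₂) over m ∈ [−7, 7]; prefactor 4π/(2·7+1) = 0.837758:
  term(m=-7) = 0.00000 - 0.00000j   from Y*(Ω₁)=-0.21100 - 0.30209j, Y(Ω₂)=0.00000 + 0.00001j
  term(m=-6) = 0.00005 + 0.00004j   from Y*(Ω₁)=0.38732 + 0.15246j, Y(Ω₂)=0.00015 + 0.00004j
  term(m=-5) = -0.00002 + 0.00004j   from Y*(Ω₁)=-0.02479 + 0.00531j, Y(Ω₂)=0.00111 - 0.00123j
  term(m=-4) = 0.00399 + 0.00177j   from Y*(Ω₁)=-0.23825 + 0.24394j, Y(Ω₂)=-0.00447 - 0.01201j
  term(m=-3) = -0.00322 + 0.00993j   from Y*(Ω₁)=0.02742 - 0.14451j, Y(Ω₂)=-0.07040 - 0.00889j
  term(m=-2) = 0.07463 + 0.01581j   from Y*(Ω₁)=-0.10953 - 0.26007j, Y(Ω₂)=-0.15428 + 0.22198j
  term(m=-1) = -0.01217 + 0.11620j   from Y*(Ω₁)=0.15655 + 0.10394j, Y(Ω₂)=0.28805 + 0.55099j
  term(m=+0) = 0.13458 + 0.00000j   from Y*(Ω₁)=0.26194 + 0.00000j, Y(Ω₂)=0.51378 + 0.00000j
  term(m=+1) = -0.01217 - 0.11620j   from Y*(Ω₁)=-0.15655 + 0.10394j, Y(Ω₂)=-0.28805 + 0.55099j
  term(m=+2) = 0.07463 - 0.01581j   from Y*(Ω₁)=-0.10953 + 0.26007j, Y(Ω₂)=-0.15428 - 0.22198j
  term(m=+3) = -0.00322 - 0.00993j   from Y*(Ω₁)=-0.02742 - 0.14451j, Y(Ω₂)=0.07040 - 0.00889j
  term(m=+4) = 0.00399 - 0.00177j   from Y*(Ω₁)=-0.23825 - 0.24394j, Y(Ω₂)=-0.00447 + 0.01201j
  term(m=+5) = -0.00002 - 0.00004j   from Y*(Ω₁)=0.02479 + 0.00531j, Y(Ω₂)=-0.00111 - 0.00123j
  term(m=+6) = 0.00005 - 0.00004j   from Y*(Ω₁)=0.38732 - 0.15246j, Y(Ω₂)=0.00015 - 0.00004j
  term(m=+7) = 0.00000 + 0.00000j   from Y*(Ω₁)=0.21100 - 0.30209j, Y(Ω₂)=-0.00000 + 0.00001j
Accumulated sum 0.26111 + 0.00000j; after 4π/(2l+1) scaling, 0.21874 + 0.00000j ⇒ P_7 = 0.218743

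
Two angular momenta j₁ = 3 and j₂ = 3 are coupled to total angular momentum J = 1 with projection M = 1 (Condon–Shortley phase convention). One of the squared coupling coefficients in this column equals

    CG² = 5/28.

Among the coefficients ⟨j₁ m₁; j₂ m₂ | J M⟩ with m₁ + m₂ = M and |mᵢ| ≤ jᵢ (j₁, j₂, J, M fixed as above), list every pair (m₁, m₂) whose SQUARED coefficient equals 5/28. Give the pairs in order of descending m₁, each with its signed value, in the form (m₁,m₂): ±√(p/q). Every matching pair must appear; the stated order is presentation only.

(2,-1): −√(5/28); (-1,2): +√(5/28)

Admissible pairs with m₁+m₂ = M = 1: (-2,3), (-1,2), (0,1), (1,0), (2,-1), (3,-2)
  (m₁,m₂)=(3,-2): CG² = 3/28, CG = +√(3/28)
  (m₁,m₂)=(2,-1): CG² = 5/28, CG = −√(5/28)   ← matches the target
  (m₁,m₂)=(1,0): CG² = 3/14, CG = +√(3/14)
  (m₁,m₂)=(0,1): CG² = 3/14, CG = −√(3/14)
  (m₁,m₂)=(-1,2): CG² = 5/28, CG = +√(5/28)   ← matches the target
  (m₁,m₂)=(-2,3): CG² = 3/28, CG = −√(3/28)
Pairs with CG² = 5/28: (2,-1): −√(5/28); (-1,2): +√(5/28)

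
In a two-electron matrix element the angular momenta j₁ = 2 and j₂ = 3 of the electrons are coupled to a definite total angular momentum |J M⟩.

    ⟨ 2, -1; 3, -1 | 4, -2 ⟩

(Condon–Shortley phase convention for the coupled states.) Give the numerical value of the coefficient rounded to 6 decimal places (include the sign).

√[9·1!3!5!/10! · 1!3!2!4!2!6!] = √(5184/7)
  +(−1)^0/∏(0,1,3,2,0,3)! = 1/72  (running 1/72)
  +(−1)^1/∏(1,0,2,1,1,4)! = -1/48  (running -1/144)
⟨..|..⟩ = √(5184/7)·(-1/144) = -0.188982

-0.188982  (= −√(1/28))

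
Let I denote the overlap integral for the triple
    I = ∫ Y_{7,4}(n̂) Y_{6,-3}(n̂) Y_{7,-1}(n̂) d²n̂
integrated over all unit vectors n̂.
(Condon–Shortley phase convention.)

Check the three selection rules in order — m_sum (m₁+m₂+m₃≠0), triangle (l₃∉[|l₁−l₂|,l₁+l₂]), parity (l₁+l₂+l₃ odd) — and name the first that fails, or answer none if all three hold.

none

azimuthal sum: 4 − 3 − 1 = 0  ✓
1 ≤ 7 ≤ 13 (triangle on l)  ✓
L = 7 + 6 + 7 = 20 (even)  ✓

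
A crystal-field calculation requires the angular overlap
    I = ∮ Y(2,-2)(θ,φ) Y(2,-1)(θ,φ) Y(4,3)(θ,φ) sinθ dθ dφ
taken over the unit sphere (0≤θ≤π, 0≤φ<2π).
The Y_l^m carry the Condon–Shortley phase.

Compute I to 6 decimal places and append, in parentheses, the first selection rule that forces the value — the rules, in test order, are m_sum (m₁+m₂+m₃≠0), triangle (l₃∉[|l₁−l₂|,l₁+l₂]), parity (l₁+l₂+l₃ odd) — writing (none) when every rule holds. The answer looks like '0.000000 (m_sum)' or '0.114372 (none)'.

m-sum 0 ✓  L=8 even ✓  0≤4≤4 ✓
Π(2lᵢ+1) = 5×5×9 = 225
triangle coeff Δ(2,2,4) = 1/630
Σ_t [0,0]: t=0:+1/16 = 1/16
(3j)²=2/35 [(2 2 4; 0 0 0)], sign=+1
Σ_t [0,0]: t=0:+1/144 = 1/144
(3j)²=1/18 [(2 2 4; -2 -1 3)], sign=-1
⇒ 4πI² = 5/7
I = (-1)√(5/7/(4π)) = -0.23841361
No selection rule forces the value: the integral is nonzero (none).

-0.238414 (none)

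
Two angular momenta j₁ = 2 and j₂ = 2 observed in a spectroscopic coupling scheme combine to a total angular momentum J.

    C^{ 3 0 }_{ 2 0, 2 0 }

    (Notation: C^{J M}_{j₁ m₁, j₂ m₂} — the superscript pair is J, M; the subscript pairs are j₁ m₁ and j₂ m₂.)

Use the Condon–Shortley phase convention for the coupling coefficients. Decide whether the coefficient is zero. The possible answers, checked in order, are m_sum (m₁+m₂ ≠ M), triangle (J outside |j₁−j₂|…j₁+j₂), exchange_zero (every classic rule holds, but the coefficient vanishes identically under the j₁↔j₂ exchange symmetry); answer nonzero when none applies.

m-sum: m₁+m₂ = 0+0 = 0, M = 0  ✓
triangle: |j₁−j₂| = 0 ≤ J = 3 ≤ j₁+j₂ = 4  ✓
exchange: j₁=j₂ and m₁=m₂, and (−1)^(j₁+j₂−J) = (−1)^1 = −1 forces ⟨j₁m₁;j₂m₂|JM⟩ = −⟨j₂m₂;j₁m₁|JM⟩ = −⟨j₁m₁;j₂m₂|JM⟩ ⇒ the coefficient vanishes identically
Racah sum check: Σ_k collapses to 0 ⇒ CG = 0

exchange_zero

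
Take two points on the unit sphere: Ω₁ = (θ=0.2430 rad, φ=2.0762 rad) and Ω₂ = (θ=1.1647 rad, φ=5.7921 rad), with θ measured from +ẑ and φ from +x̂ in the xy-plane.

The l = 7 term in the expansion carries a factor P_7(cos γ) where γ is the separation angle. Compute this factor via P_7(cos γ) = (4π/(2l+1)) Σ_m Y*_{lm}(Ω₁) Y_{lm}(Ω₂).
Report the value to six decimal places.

-0.293132

Expand P_7 via completeness: Σ_{m} conj(Y_{7,m}) at Ω₁ times Y_{7,m} at Ω₂ —
  m=-7: Y*=-0.00001 + 0.00002j  Y=-0.26413 - 0.08055j  product 0.00000 - 0.00000j
  m=-6: Y*=0.00035 - 0.00004j  Y=-0.43585 + 0.08612j  product -0.00015 + 0.00005j
  m=-5: Y*=-0.00192 - 0.00272j  Y=-0.19107 + 0.15647j  product 0.00079 + 0.00022j
  m=-4: Y*=-0.00962 + 0.01987j  Y=0.07691 - 0.18524j  product 0.00294 + 0.00331j
  m=-3: Y*=0.10425 - 0.00570j  Y=-0.03188 - 0.32584j  product -0.00518 - 0.03379j
  m=-2: Y*=-0.17882 - 0.28523j  Y=0.03814 + 0.05714j  product 0.00948 - 0.02110j
  m=-1: Y*=-0.30926 + 0.55889j  Y=0.29199 + 0.15615j  product -0.17757 + 0.11490j
  m=+0: Y*=0.35805 + 0.00000j  Y=-0.02941 + 0.00000j  product -0.01053 + 0.00000j
  m=+1: Y*=0.30926 + 0.55889j  Y=-0.29199 + 0.15615j  product -0.17757 - 0.11490j
  m=+2: Y*=-0.17882 + 0.28523j  Y=0.03814 - 0.05714j  product 0.00948 + 0.02110j
  m=+3: Y*=-0.10425 - 0.00570j  Y=0.03188 - 0.32584j  product -0.00518 + 0.03379j
  m=+4: Y*=-0.00962 - 0.01987j  Y=0.07691 + 0.18524j  product 0.00294 - 0.00331j
  m=+5: Y*=0.00192 - 0.00272j  Y=0.19107 + 0.15647j  product 0.00079 - 0.00022j
  m=+6: Y*=0.00035 + 0.00004j  Y=-0.43585 - 0.08612j  product -0.00015 - 0.00005j
  m=+7: Y*=0.00001 + 0.00002j  Y=0.26413 - 0.08055j  product 0.00000 + 0.00000j
Accumulated sum -0.34990 + 0.00000j; after 4π/(2l+1) scaling, -0.29313 + 0.00000j ⇒ P_7 = -0.293132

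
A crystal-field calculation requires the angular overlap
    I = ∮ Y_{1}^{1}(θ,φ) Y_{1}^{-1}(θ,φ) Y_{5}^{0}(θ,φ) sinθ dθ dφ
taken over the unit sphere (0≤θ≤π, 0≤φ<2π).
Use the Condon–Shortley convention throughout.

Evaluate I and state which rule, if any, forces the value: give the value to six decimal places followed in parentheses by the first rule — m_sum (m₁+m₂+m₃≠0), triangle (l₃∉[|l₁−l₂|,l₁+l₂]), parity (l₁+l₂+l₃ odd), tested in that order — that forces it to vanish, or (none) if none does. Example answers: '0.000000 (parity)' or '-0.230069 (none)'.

0.000000 (triangle)

l₃=5 ∉ [0,2] — triangle fails ⇒ I = 0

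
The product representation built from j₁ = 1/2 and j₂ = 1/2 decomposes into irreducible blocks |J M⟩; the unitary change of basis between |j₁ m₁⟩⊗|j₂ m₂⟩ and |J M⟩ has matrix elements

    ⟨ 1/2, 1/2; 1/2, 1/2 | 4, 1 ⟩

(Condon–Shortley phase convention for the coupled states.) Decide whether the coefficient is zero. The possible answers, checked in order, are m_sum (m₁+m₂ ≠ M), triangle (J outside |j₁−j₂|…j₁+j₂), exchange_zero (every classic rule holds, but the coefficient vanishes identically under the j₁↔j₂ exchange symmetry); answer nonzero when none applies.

triangle

m-sum: m₁+m₂ = 1/2+1/2 = 1, M = 1  ✓
triangle: need |j₁−j₂| ≤ J ≤ j₁+j₂, i.e. J ∈ [0, 1]; J = 4 is outside ✗ ⇒ coefficient is 0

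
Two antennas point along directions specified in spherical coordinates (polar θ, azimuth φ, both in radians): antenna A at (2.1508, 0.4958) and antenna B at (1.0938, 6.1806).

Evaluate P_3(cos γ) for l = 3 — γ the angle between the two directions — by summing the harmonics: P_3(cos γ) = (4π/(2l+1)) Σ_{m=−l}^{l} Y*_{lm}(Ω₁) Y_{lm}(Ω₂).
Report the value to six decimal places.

Term-by-term m-sum for l=3 (normalisation 4π/7 = 1.795196):
  m=-3: Y*=+0.020340+0.243329i  Y=+0.278781+0.088612i  product -0.015891+0.069638i
  m=-2: Y*=-0.214489-0.327954i  Y=+0.362538+0.075444i  product -0.053018-0.135078i
  m=-1: Y*=+0.119285+0.064517i  Y=+0.015400+0.001585i  product +0.001735+0.001183i
  m=+0: Y*=+0.306425-0.000000i  Y=-0.333421+0.000000i  product -0.102169+0.000000i
  m=+1: Y*=-0.119285+0.064517i  Y=-0.015400+0.001585i  product +0.001735-0.001183i
  m=+2: Y*=-0.214489+0.327954i  Y=+0.362538-0.075444i  product -0.053018+0.135078i
  m=+3: Y*=-0.020340+0.243329i  Y=-0.278781+0.088612i  product -0.015891-0.069638i
Total Σ_m = -0.236519+0.000000i. Multiply by 1.795196: -0.424597+0.000000i. P_3(cos γ) = -0.424597

-0.424597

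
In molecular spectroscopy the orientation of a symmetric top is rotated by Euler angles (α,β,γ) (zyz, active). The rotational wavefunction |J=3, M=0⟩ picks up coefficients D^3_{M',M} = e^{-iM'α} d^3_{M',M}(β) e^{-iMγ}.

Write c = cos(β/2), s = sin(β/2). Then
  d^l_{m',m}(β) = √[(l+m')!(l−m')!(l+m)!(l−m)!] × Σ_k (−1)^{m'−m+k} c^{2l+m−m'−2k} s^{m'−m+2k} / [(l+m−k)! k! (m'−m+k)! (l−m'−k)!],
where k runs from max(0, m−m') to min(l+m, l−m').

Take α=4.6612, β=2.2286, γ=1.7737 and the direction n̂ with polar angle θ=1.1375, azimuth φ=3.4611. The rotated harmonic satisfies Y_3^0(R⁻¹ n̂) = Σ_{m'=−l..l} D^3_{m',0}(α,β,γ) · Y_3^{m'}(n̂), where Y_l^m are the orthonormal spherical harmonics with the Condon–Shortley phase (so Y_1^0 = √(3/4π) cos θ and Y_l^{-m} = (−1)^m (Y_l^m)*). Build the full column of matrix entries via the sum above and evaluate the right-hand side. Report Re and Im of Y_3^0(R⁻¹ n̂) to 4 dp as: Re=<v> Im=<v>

Re=-0.0039 Im=0.0000

Need the full column D^3_{m',0} for m'=−3..3 at α=4.6612, β=2.2286, γ=1.7737.
cos(β/2)=0.440806, sin(β/2)=0.897602
d^3_{-3,0}: single k=3 term ⇒ +0.277019;  D = +0.042374+0.273759i
d^3_{-2,0}: k∈[2..3] ⇒ +0.166617 -0.690862 = -0.524246;  D = +0.521501-0.053578i
d^3_{-1,0}: k∈[1..3] ⇒ +0.051750 -0.643734 +0.889730 = +0.297746;  D = -0.015235-0.297356i
d^3_{0,0}: k∈[0..3] ⇒ +0.007336 -0.273779 +1.135203 -0.523003 = +0.345757;  D = +0.345757+0.000000i
d^3_{1,0}: k∈[0..2] ⇒ -0.051750 +0.643734 -0.889730 = -0.297746;  D = +0.015235-0.297356i
d^3_{2,0}: k∈[0..1] ⇒ +0.166617 -0.690862 = -0.524246;  D = +0.521501+0.053578i
d^3_{3,0}: single k=0 term ⇒ -0.277019;  D = -0.042374+0.273759i
Y_3^{m'}(θ=1.1375,φ=3.4611) and Σ D·Y over m':
  (+0.0424+0.2738i)·(-0.1793+0.2553i)  (+0.5215-0.0536i)·(+0.2837-0.2108i)  (-0.0152-0.2974i)·(+0.0330-0.0109i)  (+0.3458+0.0000i)·(-0.3319+0.0000i)  (+0.0152-0.2974i)·(-0.0330-0.0109i)  (+0.5215+0.0536i)·(+0.2837+0.2108i)  (-0.0424+0.2738i)·(+0.1793+0.2553i)
Y_3^0(R⁻¹ n̂) = -0.003900-0.000000i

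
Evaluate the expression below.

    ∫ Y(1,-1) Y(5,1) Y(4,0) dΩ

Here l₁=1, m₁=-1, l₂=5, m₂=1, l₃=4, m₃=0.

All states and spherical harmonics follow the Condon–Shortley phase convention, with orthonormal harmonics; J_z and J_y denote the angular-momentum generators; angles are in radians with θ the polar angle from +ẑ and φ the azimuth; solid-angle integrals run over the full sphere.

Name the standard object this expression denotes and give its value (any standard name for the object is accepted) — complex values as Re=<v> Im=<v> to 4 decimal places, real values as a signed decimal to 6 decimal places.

This is a Gaunt coefficient — the integral of a triple product of spherical harmonics over the sphere.
m-sum 0 ✓  L=10 even ✓  4≤4≤6 ✓
Π(2lᵢ+1) = 3×11×9 = 297
triangle coeff Δ(1,5,4) = 1/495
Σ_t [1,1]: t=1:−1/576 = -1/576
(3j)²=5/99 [(1 5 4; 0 0 0)], sign=-1
Σ_t [2,2]: t=2:+1/1152 = 1/1152
(3j)²=1/33 [(1 5 4; -1 1 0)], sign=+1
⇒ 4πI² = 5/11
I = (-1)√(5/11/(4π)) = -0.19018827

Gaunt coefficient, -0.190188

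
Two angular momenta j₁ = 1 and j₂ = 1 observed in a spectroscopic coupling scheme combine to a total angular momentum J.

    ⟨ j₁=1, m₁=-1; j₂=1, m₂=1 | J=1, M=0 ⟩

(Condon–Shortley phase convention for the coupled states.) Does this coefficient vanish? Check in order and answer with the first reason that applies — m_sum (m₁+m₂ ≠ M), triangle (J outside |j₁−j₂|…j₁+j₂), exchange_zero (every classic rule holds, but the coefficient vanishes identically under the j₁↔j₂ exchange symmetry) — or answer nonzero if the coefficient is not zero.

nonzero

m-sum: m₁+m₂ = -1+1 = 0, M = 0  ✓
triangle: |j₁−j₂| = 0 ≤ J = 1 ≤ j₁+j₂ = 2  ✓
exchange: j₁≠j₂ or m₁≠m₂ — the exchange symmetry imposes no constraint here
value check: CG = −√(1/2) = -0.707107 ≠ 0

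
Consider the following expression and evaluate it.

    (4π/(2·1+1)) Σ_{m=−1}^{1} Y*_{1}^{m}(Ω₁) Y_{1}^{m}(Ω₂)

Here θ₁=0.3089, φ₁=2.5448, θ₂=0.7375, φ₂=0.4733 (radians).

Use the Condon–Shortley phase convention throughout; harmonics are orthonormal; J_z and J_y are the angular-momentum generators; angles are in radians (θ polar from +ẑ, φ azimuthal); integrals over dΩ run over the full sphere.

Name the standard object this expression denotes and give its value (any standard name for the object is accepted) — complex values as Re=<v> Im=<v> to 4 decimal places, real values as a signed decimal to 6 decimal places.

Legendre polynomial (addition theorem), +0.606985

This sum is the spherical-harmonic addition theorem: it equals the Legendre polynomial P_l(cos γ) of the angle γ between the two directions.
Expand P_1 via completeness: Σ_{m} conj(Y_{1,m}) at Ω₁ times Y_{1,m} at Ω₂ —
  m=-1: Y*=(-0.086878, 0.059028)  Y=(0.206784, -0.105899)  product (-0.011714, 0.021406)
  m=+0: Y*=(0.465476, -0.000000)  Y=(0.361640, 0.000000)  product (0.168335, 0.000000)
  m=+1: Y*=(0.086878, 0.059028)  Y=(-0.206784, -0.105899)  product (-0.011714, -0.021406)
Total Σ_m = (0.144907, 0.000000). Multiply by 4.188790: (0.606985, 0.000000). P_1(cos γ) = 0.606985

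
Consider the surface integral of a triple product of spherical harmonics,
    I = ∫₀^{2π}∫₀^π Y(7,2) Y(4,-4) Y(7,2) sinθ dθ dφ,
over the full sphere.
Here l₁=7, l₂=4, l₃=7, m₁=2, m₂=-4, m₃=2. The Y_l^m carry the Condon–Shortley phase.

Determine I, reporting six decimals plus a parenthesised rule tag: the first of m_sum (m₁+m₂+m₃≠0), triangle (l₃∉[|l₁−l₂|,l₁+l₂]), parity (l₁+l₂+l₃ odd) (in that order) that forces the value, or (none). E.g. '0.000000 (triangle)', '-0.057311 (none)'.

Checks pass: Σm=0; 18 even; l₃=7∈[3,11].
(2·7+1)(2·4+1)(2·7+1) = 2025
Δ: 4! 10! 4! / 19! → 1/58198140
sum: t=0:+1/17418240 t=1:−1/622080 t=2:+1/230400 t=3:−1/622080 t=4:+1/17418240 = 1/806400
3j²(7 4 7; 0 0 0) = Δ·Π!·Σ² = 2268/230945  (sign -1)
sum: t=0:+1/8294400 = 1/8294400
3j²(7 4 7; 2 -4 2) = Δ·Π!·Σ² = 882/46189  (sign -1)
combine: 4πI² = 2025·2268/230945·882/46189 = 810152280/2133423721
take √, sign +1: I = 0.17383605
No selection rule forces the value: the integral is nonzero (none).

0.173836 (none)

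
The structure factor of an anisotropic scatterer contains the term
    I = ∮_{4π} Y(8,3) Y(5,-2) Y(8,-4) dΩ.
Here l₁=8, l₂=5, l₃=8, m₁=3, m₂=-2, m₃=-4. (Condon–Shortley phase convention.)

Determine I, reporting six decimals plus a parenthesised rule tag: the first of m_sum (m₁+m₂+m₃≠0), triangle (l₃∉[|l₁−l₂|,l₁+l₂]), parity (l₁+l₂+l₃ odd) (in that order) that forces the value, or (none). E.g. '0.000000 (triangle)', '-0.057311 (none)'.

Σmᵢ = -3 ≠ 0, so the φ-integral vanishes; I = 0

0.000000 (m_sum)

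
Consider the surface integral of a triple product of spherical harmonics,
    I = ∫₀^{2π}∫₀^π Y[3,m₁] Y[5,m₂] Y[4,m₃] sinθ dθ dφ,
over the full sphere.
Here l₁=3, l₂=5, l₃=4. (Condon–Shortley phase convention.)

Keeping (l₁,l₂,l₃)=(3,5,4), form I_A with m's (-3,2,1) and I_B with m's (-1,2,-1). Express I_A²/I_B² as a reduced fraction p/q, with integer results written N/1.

Shared (l₁,l₂,l₃)=(3,5,4): N and (l;000)² cancel in I_A²/I_B².
A: Δ = 4!·2!·6!/13! = 1/180180; Racah Σ t=4..4: t=4:+1/1728 = 1/1728; ⇒ 3j(3 5 4; -3 2 1)² = 25/858, sgn -1
B: Δ = 4!·2!·6!/13! = 1/180180; Racah Σ t=2..4: t=2:+1/960 t=3:−1/288 t=4:+1/1728 = -1/540; ⇒ 3j(3 5 4; -1 2 -1)² = 128/6435, sgn +1
I_A²/I_B² = (25/858)/(128/6435) = 375/256

375/256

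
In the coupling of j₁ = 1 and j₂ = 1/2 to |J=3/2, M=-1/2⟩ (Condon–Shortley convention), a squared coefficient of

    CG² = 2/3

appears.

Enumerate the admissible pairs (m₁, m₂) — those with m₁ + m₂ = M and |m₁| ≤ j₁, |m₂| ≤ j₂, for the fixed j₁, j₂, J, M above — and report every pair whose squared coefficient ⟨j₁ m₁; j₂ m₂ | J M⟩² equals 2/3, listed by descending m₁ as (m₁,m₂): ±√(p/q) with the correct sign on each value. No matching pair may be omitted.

(0,-1/2): +√(2/3)

Admissible pairs with m₁+m₂ = M = -1/2: (-1,1/2), (0,-1/2)
  (m₁,m₂)=(0,-1/2): CG² = 2/3, CG = +√(2/3)   ← matches the target
  (m₁,m₂)=(-1,1/2): CG² = 1/3, CG = +√(1/3)
Pairs with CG² = 2/3: (0,-1/2): +√(2/3)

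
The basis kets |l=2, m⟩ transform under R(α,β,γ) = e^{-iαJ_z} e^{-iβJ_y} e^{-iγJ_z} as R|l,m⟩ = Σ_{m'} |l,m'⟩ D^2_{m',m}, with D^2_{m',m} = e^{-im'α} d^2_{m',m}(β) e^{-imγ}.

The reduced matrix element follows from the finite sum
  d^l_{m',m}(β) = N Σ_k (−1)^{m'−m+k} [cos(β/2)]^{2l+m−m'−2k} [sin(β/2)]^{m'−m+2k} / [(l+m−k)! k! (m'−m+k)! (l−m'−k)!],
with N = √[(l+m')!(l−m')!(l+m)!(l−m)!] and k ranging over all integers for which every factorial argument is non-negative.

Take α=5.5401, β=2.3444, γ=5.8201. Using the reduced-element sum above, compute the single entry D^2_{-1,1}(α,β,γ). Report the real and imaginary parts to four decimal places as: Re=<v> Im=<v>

Re=-0.3244 Im=0.0933

D^2_{-1,1}(5.5401,2.3444,5.8201) = e^{-i·-1·5.5401}·d^2_{-1,1}(2.3444)·e^{-i·1·5.8201}. Compute d first:
c=cos(2.344400/2)=0.388125, s=sin(2.344400/2)=0.921607; N=√[1·6·6·1]=6.000000
Admissible k: 2..3 (factorial args all ≥0)
  k=2: (−1)^0·6.0000/(2)·0.3881^2·0.9216^2 = +0.383845
  k=3: (−1)^1·6.0000/(6)·0.3881^0·0.9216^4 = -0.721411
d^2_{-1,1}(2.3444) = +0.383845 -0.721411 = -0.337566
Attach z-rotation phases: D = e^{-i(-1)(5.5401)}·(-0.337566)·e^{-i(1)(5.8201)} = -0.324419+0.093288i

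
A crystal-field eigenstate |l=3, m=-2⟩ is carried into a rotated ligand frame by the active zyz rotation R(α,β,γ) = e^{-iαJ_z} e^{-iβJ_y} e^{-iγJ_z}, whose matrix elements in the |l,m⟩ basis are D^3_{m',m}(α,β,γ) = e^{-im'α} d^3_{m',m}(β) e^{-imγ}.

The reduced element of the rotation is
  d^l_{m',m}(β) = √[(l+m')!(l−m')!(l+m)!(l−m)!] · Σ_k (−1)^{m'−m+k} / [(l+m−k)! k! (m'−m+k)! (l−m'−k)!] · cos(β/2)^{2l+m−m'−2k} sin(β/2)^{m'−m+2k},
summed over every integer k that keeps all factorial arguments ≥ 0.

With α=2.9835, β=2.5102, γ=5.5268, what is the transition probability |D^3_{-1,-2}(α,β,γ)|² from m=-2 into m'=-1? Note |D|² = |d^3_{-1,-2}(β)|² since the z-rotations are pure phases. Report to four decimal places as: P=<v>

P=0.0237

First d^3_{-1,-2}(β=2.5102), then the phase factors e^{-i(-1)α} and e^{-i(-2)γ}:
c=cos(2.510200/2)=0.310478, s=sin(2.510200/2)=0.950580; N=√[2·24·1·120]=75.894664
k: max(0,(-2)−(-1))=0 … min(3+(-2),3−(-1))=1
  k=0: (−1)^1·75.8947/(24)·0.3105^5·0.9506^1 = -0.008673
  k=1: (−1)^2·75.8947/(12)·0.3105^3·0.9506^3 = +0.162589
d^3_{-1,-2}(2.5102) = -0.008673 +0.162589 = +0.153916
|D^3_{-1,-2}|² = |d^3_{-1,-2}(β)|² = (+0.153916)² = 0.023690 (the z-rotation phases have unit modulus)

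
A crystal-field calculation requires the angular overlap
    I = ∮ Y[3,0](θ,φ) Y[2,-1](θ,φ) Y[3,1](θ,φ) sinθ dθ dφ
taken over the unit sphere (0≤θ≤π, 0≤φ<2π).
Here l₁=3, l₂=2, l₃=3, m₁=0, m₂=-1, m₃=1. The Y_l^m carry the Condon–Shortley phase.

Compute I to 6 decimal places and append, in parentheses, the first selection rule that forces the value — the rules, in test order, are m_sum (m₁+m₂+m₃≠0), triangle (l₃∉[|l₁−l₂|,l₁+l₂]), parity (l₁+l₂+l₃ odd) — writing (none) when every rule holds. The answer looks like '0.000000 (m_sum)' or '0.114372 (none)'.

-0.059471 (none)

Checks pass: Σm=0; 8 even; l₃=3∈[1,5].
(2·3+1)(2·2+1)(2·3+1) = 245
Δ: 2! 4! 2! / 9! → 1/3780
sum: t=0:+1/24 t=1:−1/4 t=2:+1/24 = -1/6
3j²(3 2 3; 0 0 0) = Δ·Π!·Σ² = 4/105  (sign +1)
sum: t=0:+1/12 t=1:−1/8 = -1/24
3j²(3 2 3; 0 -1 1) = Δ·Π!·Σ² = 1/210  (sign -1)
combine: 4πI² = 245·4/105·1/210 = 2/45
take √, sign -1: I = -0.05947080
No selection rule forces the value: the integral is nonzero (none).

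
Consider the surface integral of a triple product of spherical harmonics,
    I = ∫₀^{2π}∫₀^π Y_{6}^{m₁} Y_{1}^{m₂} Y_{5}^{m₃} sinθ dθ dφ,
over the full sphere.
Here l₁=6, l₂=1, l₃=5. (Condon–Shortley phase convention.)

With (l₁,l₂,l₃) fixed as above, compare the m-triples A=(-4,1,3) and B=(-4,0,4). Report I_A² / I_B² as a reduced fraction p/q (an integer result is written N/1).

9/4

l's match ⇒ only the (l;m) 3-j factors differ between A and B.
A: triangle coeff Δ(6,1,5) = 1/858; Σ_t [2,2]: t=2:+1/161280 = 1/161280; (3j)²=15/286 [(6 1 5; -4 1 3)], sign=+1
B: triangle coeff Δ(6,1,5) = 1/858; Σ_t [1,1]: t=1:−1/362880 = -1/362880; (3j)²=10/429 [(6 1 5; -4 0 4)], sign=+1
I_A²/I_B² = (15/286)/(10/429) = 9/4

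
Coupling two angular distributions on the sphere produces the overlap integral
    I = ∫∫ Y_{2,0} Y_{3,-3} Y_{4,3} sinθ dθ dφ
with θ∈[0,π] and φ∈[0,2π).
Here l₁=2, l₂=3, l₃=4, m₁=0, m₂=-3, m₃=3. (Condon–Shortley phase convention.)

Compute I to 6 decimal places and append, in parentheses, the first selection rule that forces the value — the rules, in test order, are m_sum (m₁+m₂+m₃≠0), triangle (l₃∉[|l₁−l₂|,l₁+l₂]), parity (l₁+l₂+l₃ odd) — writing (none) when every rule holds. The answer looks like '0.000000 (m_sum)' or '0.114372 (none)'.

0.000000 (parity)

l₁+l₂+l₃=9 is odd: 3j(l;000)=0 ⇒ I=0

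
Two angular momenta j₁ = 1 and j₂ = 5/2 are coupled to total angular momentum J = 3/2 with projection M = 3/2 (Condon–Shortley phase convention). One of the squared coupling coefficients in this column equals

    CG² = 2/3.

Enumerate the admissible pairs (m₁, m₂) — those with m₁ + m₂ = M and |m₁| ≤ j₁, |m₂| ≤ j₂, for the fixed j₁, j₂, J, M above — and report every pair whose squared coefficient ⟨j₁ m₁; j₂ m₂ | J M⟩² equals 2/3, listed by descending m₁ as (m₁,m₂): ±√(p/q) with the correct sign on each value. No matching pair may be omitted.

Admissible pairs with m₁+m₂ = M = 3/2: (-1,5/2), (0,3/2), (1,1/2)
  (m₁,m₂)=(1,1/2): CG² = 1/15, CG = +√(1/15)
  (m₁,m₂)=(0,3/2): CG² = 4/15, CG = −√(4/15)
  (m₁,m₂)=(-1,5/2): CG² = 2/3, CG = +√(2/3)   ← matches the target
Pairs with CG² = 2/3: (-1,5/2): +√(2/3)

(-1,5/2): +√(2/3)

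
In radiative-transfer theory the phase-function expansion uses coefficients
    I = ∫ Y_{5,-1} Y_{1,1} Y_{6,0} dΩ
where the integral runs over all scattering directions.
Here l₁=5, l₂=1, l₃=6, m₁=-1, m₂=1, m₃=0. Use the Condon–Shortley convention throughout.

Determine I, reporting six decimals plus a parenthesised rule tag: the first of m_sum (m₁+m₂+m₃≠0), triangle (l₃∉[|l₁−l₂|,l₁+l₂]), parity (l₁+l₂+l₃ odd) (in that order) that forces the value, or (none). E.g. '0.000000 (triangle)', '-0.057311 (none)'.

Rules hold: Σm=0, L=12 even, 4≤6≤6.
N = 11·3·13 = 429
Δ = 0!·10!·2!/13! = 1/858
Racah Σ t=0..0: t=0:+1/14400 = 1/14400
⇒ 3j(5 1 6; 0 0 0)² = 6/143, sgn +1
Racah Σ t=0..0: t=0:+1/34560 = 1/34560
⇒ 3j(5 1 6; -1 1 0)² = 5/286, sgn +1
4πI² = N·(3j₀)²·(3jₘ)² = 45/143
I = +1·√(0.314685/4π) = 0.15824621
No selection rule forces the value: the integral is nonzero (none).

0.158246 (none)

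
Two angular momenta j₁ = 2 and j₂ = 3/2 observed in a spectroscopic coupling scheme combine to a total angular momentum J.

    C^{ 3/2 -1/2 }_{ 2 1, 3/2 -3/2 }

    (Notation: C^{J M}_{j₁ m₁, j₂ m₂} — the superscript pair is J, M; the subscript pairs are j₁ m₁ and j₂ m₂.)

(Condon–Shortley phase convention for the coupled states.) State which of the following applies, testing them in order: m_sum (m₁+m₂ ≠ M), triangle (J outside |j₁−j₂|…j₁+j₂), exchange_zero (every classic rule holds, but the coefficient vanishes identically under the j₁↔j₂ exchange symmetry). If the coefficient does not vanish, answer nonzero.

nonzero

m-sum: m₁+m₂ = 1+(-3/2) = -1/2, M = -1/2  ✓
triangle: |j₁−j₂| = 1/2 ≤ J = 3/2 ≤ j₁+j₂ = 7/2  ✓
exchange: j₁≠j₂ or m₁≠m₂ — the exchange symmetry imposes no constraint here
value check: CG = +√(2/5) = +0.632456 ≠ 0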